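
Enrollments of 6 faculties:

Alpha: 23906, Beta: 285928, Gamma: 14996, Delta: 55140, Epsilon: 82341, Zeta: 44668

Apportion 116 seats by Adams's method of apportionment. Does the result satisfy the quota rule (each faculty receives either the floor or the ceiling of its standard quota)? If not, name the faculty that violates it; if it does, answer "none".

Standard quotas: Alpha 5.470, Beta 65.422, Gamma 3.431, Delta 12.616, Epsilon 18.840, Zeta 10.220.
Adams allocation: Alpha 6, Beta 64, Gamma 4, Delta 13, Epsilon 19, Zeta 10.
Beta has quota 65.422 (lower 65, upper 66) but receives 64 — outside the quota interval.

Beta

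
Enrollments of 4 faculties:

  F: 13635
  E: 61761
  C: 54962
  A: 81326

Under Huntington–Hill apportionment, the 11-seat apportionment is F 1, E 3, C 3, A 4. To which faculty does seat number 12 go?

Priority for the next seat is population ÷ (√(s·(s+1))).
Priorities: F 9641.401, E 17828.865, C 15866.163, A 18185.046.
Highest priority: A.

A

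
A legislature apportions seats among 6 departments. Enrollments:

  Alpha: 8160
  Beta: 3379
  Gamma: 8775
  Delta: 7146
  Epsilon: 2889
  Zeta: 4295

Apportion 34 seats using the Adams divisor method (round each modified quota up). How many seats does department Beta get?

4

Standard divisor 34644/34 ≈ 1018.941; standard quotas: Alpha 8.008, Beta 3.316, Gamma 8.612, Delta 7.013, Epsilon 2.835, Zeta 4.215.
Rounding up gives 9, 4, 9, 8, 3, 5 = 38 seats, so the divisor must be adjusted.
With modified divisor 1100: modified quotas Alpha 7.418, Beta 3.072, Gamma 7.977, Delta 6.496, Epsilon 2.626, Zeta 3.905.
Rounding up: Alpha 8, Beta 4, Gamma 8, Delta 7, Epsilon 3, Zeta 4 (total 34).
Beta receives 4.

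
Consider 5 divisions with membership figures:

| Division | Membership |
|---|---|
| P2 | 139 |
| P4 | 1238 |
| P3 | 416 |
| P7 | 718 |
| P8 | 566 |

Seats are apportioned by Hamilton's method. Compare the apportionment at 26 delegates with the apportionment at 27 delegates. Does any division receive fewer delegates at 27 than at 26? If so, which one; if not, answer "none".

At 26 seats: P2 1, P4 10, P3 4, P7 6, P8 5.
At 27 seats: P2 1, P4 11, P3 4, P7 6, P8 5.
No division's allocation decreased.

none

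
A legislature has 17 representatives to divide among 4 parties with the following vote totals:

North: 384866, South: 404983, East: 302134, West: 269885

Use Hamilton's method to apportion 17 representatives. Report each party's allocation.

Total 1361868; standard divisor 1361868/17 ≈ 80109.882.
Standard quotas: North 4.8042, South 5.0553, East 3.7715, West 3.3689.
Lower quotas: North 4, South 5, East 3, West 3 (sum 15, leaving 2 seats).
Remainders in descending order: North 0.8042, East 0.7715, West 0.3689, South 0.0553.
The surplus seats go to North, East.

North 5, South 5, East 4, West 3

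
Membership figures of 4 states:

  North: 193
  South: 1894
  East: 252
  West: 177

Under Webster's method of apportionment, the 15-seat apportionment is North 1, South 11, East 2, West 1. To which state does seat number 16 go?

South

Priority for the next seat is population ÷ (current seats + 0.5).
Priorities: North 128.667, South 164.696, East 100.800, West 118.000.
Highest priority: South.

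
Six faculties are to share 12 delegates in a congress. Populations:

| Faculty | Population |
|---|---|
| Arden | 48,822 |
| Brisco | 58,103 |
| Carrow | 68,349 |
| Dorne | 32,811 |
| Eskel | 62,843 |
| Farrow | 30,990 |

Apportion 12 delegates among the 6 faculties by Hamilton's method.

Standard divisor: 301918 ÷ 12 ≈ 25159.833.
Standard quotas: Arden 1.9405, Brisco 2.3094, Carrow 2.7166, Dorne 1.3041, Eskel 2.4978, Farrow 1.2317.
Lower quotas: Arden 1, Brisco 2, Carrow 2, Dorne 1, Eskel 2, Farrow 1 (sum 9, leaving 3 seats).
Remainders in descending order: Arden 0.9405, Carrow 0.7166, Eskel 0.4978, Brisco 0.3094, Dorne 0.3041, Farrow 0.2317.
The surplus seats go to Arden, Carrow, Eskel.

Arden=2; Brisco=2; Carrow=3; Dorne=1; Eskel=3; Farrow=1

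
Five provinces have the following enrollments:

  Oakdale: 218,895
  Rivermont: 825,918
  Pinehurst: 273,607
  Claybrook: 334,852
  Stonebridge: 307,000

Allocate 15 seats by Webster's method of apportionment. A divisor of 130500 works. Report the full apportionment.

With modified divisor 130500: modified quotas Oakdale 1.677, Rivermont 6.329, Pinehurst 2.097, Claybrook 2.566, Stonebridge 2.352.
Rounding to the nearest integer: Oakdale 2, Rivermont 6, Pinehurst 2, Claybrook 3, Stonebridge 2 (total 15).

Oakdale=2, Rivermont=6, Pinehurst=2, Claybrook=3, Stonebridge=2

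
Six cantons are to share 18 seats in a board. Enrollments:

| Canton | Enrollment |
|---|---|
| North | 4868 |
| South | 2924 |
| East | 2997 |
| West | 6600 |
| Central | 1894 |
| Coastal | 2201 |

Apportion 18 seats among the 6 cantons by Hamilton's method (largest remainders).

North 4, South 2, East 2, West 6, Central 2, Coastal 2

Total 21484; standard divisor 21484/18 ≈ 1193.556.
Standard quotas: North 4.0786, South 2.4498, East 2.5110, West 5.5297, Central 1.5869, Coastal 1.8441.
Lower quotas: North 4, South 2, East 2, West 5, Central 1, Coastal 1 (sum 15, leaving 3 seats).
Remainders in descending order: Coastal 0.8441, Central 0.5869, West 0.5297, East 0.5110, South 0.4498, North 0.0786.
Largest remainders: Coastal, Central, West receive the extra seats.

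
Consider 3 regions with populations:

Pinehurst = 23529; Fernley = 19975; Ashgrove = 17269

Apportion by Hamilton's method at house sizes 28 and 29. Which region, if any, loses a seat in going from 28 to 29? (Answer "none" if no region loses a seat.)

At 28 seats: Pinehurst 11, Fernley 9, Ashgrove 8.
At 29 seats: Pinehurst 11, Fernley 10, Ashgrove 8.
No region's allocation decreased.

none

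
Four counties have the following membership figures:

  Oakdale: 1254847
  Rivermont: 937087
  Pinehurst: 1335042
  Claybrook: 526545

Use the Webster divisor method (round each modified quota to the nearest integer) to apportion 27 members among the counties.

Oakdale 8, Rivermont 6, Pinehurst 9, Claybrook 4

Standard divisor 4053521/27 ≈ 150130.407; standard quotas: Oakdale 8.358, Rivermont 6.242, Pinehurst 8.893, Claybrook 3.507.
Rounding to the nearest integer gives Oakdale 8, Rivermont 6, Pinehurst 9, Claybrook 4 — total 27, matching the house size, so no adjustment is needed.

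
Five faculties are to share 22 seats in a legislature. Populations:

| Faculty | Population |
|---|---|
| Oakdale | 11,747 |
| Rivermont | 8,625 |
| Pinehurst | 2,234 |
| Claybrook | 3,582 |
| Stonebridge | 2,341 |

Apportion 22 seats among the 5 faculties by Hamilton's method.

The standard divisor is 28529/22 ≈ 1296.773.
Standard quotas: Oakdale 9.0586, Rivermont 6.6511, Pinehurst 1.7227, Claybrook 2.7622, Stonebridge 1.8053.
Lower quotas: Oakdale 9, Rivermont 6, Pinehurst 1, Claybrook 2, Stonebridge 1 (sum 19, leaving 3 seats).
Remainders in descending order: Stonebridge 0.8053, Claybrook 0.7622, Pinehurst 0.7227, Rivermont 0.6511, Oakdale 0.0586.
The surplus seats go to Stonebridge, Claybrook, Pinehurst.

Oakdale 9, Rivermont 6, Pinehurst 2, Claybrook 3, Stonebridge 2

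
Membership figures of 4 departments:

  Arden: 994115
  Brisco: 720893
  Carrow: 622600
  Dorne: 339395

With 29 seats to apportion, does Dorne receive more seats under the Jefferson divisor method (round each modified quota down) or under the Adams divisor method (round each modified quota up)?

Adams

Jefferson: Arden 11, Brisco 8, Carrow 7, Dorne 3.
Adams: Arden 10, Brisco 8, Carrow 7, Dorne 4.
Dorne gets 3 under Jefferson and 4 under Adams.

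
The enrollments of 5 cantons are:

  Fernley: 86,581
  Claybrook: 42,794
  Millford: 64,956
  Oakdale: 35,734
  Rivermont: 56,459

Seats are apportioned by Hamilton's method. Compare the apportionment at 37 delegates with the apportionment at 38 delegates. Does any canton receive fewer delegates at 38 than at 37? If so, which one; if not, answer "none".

At 37 seats: Fernley 11, Claybrook 6, Millford 8, Oakdale 5, Rivermont 7.
At 38 seats: Fernley 11, Claybrook 6, Millford 9, Oakdale 5, Rivermont 7.
No canton's allocation decreased.

none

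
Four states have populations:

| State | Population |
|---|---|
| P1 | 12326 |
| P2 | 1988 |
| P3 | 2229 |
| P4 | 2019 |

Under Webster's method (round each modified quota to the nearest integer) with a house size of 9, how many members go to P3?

1

Standard divisor 18562/9 ≈ 2062.444; standard quotas: P1 5.976, P2 0.964, P3 1.081, P4 0.979.
Rounding to the nearest integer gives P1 6, P2 1, P3 1, P4 1 — total 9, matching the house size, so no adjustment is needed.
P3 receives 1.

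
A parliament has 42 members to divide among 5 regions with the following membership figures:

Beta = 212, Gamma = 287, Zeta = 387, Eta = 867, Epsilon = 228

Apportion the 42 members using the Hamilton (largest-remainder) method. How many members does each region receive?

Beta: 5, Gamma: 6, Zeta: 8, Eta: 18, Epsilon: 5

Standard divisor: 1981 ÷ 42 ≈ 47.167.
Standard quotas: Beta 4.495, Gamma 6.085, Zeta 8.205, Eta 18.382, Epsilon 4.834.
Lower quotas: Beta 4, Gamma 6, Zeta 8, Eta 18, Epsilon 4 (sum 40, leaving 2 seats).
Remainders in descending order: Epsilon 0.834, Beta 0.495, Eta 0.382, Zeta 0.205, Gamma 0.085.
The surplus seats go to Epsilon, Beta.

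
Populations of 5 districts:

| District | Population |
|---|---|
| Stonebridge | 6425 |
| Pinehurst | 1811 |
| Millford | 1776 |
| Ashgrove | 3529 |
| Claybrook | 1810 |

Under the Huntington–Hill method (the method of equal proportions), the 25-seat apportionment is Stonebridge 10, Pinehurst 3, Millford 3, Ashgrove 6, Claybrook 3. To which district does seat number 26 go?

Priority for the next seat is population ÷ (√(s·(s+1))).
Priorities: Stonebridge 612.600, Pinehurst 522.791, Millford 512.687, Ashgrove 544.537, Claybrook 522.502.
Highest priority: Stonebridge.

Stonebridge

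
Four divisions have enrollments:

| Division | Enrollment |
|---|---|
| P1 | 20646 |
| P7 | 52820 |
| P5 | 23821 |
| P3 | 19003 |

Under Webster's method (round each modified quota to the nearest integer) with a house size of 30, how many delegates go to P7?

Standard divisor 116290/30 ≈ 3876.333; standard quotas: P1 5.326, P7 13.626, P5 6.145, P3 4.902.
Rounding to the nearest integer gives P1 5, P7 14, P5 6, P3 5 — total 30, matching the house size, so no adjustment is needed.
P7 receives 14.

14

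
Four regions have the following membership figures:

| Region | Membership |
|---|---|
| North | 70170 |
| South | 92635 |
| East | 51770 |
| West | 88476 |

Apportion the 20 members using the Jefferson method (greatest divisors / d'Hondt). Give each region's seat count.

North=5, South=6, East=3, West=6

Standard divisor 303051/20 ≈ 15152.55; standard quotas: North 4.631, South 6.113, East 3.417, West 5.839.
Rounding down gives 4, 6, 3, 5 = 18 seats, so the divisor must be adjusted.
With modified divisor 13600: modified quotas North 5.160, South 6.811, East 3.807, West 6.506.
Rounding down: North 5, South 6, East 3, West 6 (total 20).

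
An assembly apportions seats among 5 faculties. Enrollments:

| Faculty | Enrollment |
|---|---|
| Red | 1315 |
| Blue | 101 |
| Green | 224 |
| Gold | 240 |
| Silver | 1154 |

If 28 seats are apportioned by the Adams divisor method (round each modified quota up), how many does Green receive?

2

Standard divisor 3034/28 ≈ 108.357; standard quotas: Red 12.136, Blue 0.932, Green 2.067, Gold 2.215, Silver 10.650.
Rounding up gives 13, 1, 3, 3, 11 = 31 seats, so the divisor must be adjusted.
With modified divisor 117: modified quotas Red 11.239, Blue 0.863, Green 1.915, Gold 2.051, Silver 9.863.
Rounding up: Red 12, Blue 1, Green 2, Gold 3, Silver 10 (total 28).
Green receives 2.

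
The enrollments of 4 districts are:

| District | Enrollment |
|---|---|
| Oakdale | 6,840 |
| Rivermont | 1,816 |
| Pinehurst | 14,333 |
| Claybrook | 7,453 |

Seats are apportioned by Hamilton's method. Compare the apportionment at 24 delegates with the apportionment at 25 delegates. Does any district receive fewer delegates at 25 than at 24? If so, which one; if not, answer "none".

At 24 seats: Oakdale 5, Rivermont 2, Pinehurst 11, Claybrook 6.
At 25 seats: Oakdale 6, Rivermont 1, Pinehurst 12, Claybrook 6.
Rivermont drops from 2 to 1.

Rivermont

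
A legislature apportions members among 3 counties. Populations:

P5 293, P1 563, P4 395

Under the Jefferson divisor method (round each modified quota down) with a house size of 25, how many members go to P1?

11

Standard divisor 1251/25 ≈ 50.04; standard quotas: P5 5.855, P1 11.251, P4 7.894.
Rounding down gives 5, 11, 7 = 23 seats, so the divisor must be adjusted.
With modified divisor 48: modified quotas P5 6.104, P1 11.729, P4 8.229.
Rounding down: P5 6, P1 11, P4 8 (total 25).
P1 receives 11.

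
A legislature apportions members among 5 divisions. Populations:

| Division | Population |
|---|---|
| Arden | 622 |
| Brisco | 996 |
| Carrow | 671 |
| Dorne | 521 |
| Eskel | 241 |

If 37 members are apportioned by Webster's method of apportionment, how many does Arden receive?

8

Standard divisor 3051/37 ≈ 82.459; standard quotas: Arden 7.543, Brisco 12.079, Carrow 8.137, Dorne 6.318, Eskel 2.923.
Rounding to the nearest integer gives Arden 8, Brisco 12, Carrow 8, Dorne 6, Eskel 3 — total 37, matching the house size, so no adjustment is needed.
Arden receives 8.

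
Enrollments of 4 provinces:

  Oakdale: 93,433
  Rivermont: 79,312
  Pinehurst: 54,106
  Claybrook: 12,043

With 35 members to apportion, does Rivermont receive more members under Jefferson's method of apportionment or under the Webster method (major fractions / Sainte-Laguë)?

Jefferson

Jefferson: Oakdale 14, Rivermont 12, Pinehurst 8, Claybrook 1.
Webster: Oakdale 14, Rivermont 11, Pinehurst 8, Claybrook 2.
Rivermont gets 12 under Jefferson and 11 under Webster.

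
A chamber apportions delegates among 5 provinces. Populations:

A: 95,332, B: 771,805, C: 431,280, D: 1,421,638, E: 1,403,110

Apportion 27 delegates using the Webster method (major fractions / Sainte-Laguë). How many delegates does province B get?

5

Standard divisor 4123165/27 ≈ 152709.815; standard quotas: A 0.624, B 5.054, C 2.824, D 9.309, E 9.188.
Rounding to the nearest integer gives A 1, B 5, C 3, D 9, E 9 — total 27, matching the house size, so no adjustment is needed.
B receives 5.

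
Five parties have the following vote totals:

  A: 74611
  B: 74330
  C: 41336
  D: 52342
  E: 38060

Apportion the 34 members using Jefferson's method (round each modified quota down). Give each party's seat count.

Standard divisor 280679/34 ≈ 8255.265; standard quotas: A 9.038, B 9.004, C 5.007, D 6.340, E 4.610.
Rounding down gives 9, 9, 5, 6, 4 = 33 seats, so the divisor must be adjusted.
With modified divisor 7500: modified quotas A 9.948, B 9.911, C 5.511, D 6.979, E 5.075.
Rounding down: A 9, B 9, C 5, D 6, E 5 (total 34).

A 9, B 9, C 5, D 6, E 5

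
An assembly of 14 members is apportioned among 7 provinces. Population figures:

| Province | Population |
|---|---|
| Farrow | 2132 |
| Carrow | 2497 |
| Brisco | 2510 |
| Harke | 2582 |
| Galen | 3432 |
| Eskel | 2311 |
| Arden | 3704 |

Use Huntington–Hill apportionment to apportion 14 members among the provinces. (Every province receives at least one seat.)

With divisor 1510: modified quotas Farrow 1.412, Carrow 1.654, Brisco 1.662, Harke 1.710, Galen 2.273, Eskel 1.530, Arden 2.453.
Geometric-mean thresholds: Farrow √(1·2)=1.414, Carrow √(1·2)=1.414, Brisco √(1·2)=1.414, Harke √(1·2)=1.414, Galen √(2·3)=2.449, Eskel √(1·2)=1.414, Arden √(2·3)=2.449.
Each quota rounded against its threshold gives Farrow 1, Carrow 2, Brisco 2, Harke 2, Galen 2, Eskel 2, Arden 3 (total 14).

Farrow: 1; Carrow: 2; Brisco: 2; Harke: 2; Galen: 2; Eskel: 2; Arden: 3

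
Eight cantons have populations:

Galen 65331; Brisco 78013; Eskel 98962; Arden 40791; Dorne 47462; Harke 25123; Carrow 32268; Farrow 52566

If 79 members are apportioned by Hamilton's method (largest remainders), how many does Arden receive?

Standard divisor: 440516 ÷ 79 ≈ 5576.152.
Standard quotas: Galen 11.7161, Brisco 13.9905, Eskel 17.7474, Arden 7.3153, Dorne 8.5116, Harke 4.5054, Carrow 5.7868, Farrow 9.4269.
Lower quotas: Galen 11, Brisco 13, Eskel 17, Arden 7, Dorne 8, Harke 4, Carrow 5, Farrow 9 (sum 74, leaving 5 seats).
Remainders in descending order: Brisco 0.9905, Carrow 0.7868, Eskel 0.7474, Galen 0.7161, Dorne 0.5116, Harke 0.5054, Farrow 0.4269, Arden 0.3153.
The surplus seats go to Brisco, Carrow, Eskel, Galen, Dorne.
Arden receives 7.

7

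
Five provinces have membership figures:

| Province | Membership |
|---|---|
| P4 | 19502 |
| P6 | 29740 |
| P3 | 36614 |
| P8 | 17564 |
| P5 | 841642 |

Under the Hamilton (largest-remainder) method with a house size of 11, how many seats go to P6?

0

Standard divisor: 945062 ÷ 11 ≈ 85914.727.
Standard quotas: P4 0.2270, P6 0.3462, P3 0.4262, P8 0.2044, P5 9.7962.
Lower quotas: P4 0, P6 0, P3 0, P8 0, P5 9 (sum 9, leaving 2 seats).
Remainders in descending order: P5 0.7962, P3 0.4262, P6 0.3462, P4 0.2270, P8 0.2044.
The surplus seats go to P5, P3.
P6 receives 0.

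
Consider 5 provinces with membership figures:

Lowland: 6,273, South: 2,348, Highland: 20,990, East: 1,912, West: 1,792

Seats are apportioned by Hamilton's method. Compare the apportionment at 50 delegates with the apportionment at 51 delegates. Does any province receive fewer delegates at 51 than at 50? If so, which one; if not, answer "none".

South

At 50 seats: Lowland 9, South 4, Highland 31, East 3, West 3.
At 51 seats: Lowland 10, South 3, Highland 32, East 3, West 3.
South drops from 4 to 3.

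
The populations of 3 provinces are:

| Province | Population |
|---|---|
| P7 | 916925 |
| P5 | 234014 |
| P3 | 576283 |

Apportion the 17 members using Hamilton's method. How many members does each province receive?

Total 1727222; standard divisor 1727222/17 ≈ 101601.294.
Standard quotas: P7 9.0247, P5 2.3033, P3 5.6720.
Lower quotas: P7 9, P5 2, P3 5 (sum 16, leaving 1 seat).
Remainders in descending order: P3 0.6720, P5 0.3033, P7 0.0247.
Largest remainder: P3 receives the extra seat.

P7: 9, P5: 2, P3: 6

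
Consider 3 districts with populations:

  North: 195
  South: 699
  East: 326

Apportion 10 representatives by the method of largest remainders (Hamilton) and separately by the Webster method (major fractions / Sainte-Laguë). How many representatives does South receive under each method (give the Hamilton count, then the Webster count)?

Hamilton: North 1, South 6, East 3.
Webster: North 2, South 5, East 3.
South gets 6 under Hamilton and 5 under Webster.

6 and 5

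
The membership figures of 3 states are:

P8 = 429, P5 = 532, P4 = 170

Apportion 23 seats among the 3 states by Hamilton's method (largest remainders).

The standard divisor is 1131/23 ≈ 49.174.
Standard quotas: P8 8.724, P5 10.819, P4 3.457.
Lower quotas: P8 8, P5 10, P4 3 (sum 21, leaving 2 seats).
Remainders in descending order: P5 0.819, P8 0.724, P4 0.457.
Largest remainders: P5, P8 receive the extra seats.

P8 9, P5 11, P4 3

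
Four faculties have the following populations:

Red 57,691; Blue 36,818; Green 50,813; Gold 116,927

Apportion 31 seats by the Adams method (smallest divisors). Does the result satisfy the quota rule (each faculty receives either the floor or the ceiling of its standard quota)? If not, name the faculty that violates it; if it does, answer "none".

Standard quotas: Red 6.820, Blue 4.352, Green 6.007, Gold 13.822.
Adams allocation: Red 7, Blue 5, Green 6, Gold 13.
Every allocation lies between the lower and upper quota.

none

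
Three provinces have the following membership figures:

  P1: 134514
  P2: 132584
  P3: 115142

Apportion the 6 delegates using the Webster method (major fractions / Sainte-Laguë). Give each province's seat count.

P1 2; P2 2; P3 2

Standard divisor 382240/6 ≈ 63706.667; standard quotas: P1 2.111, P2 2.081, P3 1.807.
Rounding to the nearest integer gives P1 2, P2 2, P3 2 — total 6, matching the house size, so no adjustment is needed.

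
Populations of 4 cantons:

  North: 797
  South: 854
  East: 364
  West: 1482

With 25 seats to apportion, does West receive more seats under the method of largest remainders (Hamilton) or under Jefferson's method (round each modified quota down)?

Hamilton: North 6, South 6, East 3, West 10.
Jefferson: North 6, South 6, East 2, West 11.
West gets 10 under Hamilton and 11 under Jefferson.

Jefferson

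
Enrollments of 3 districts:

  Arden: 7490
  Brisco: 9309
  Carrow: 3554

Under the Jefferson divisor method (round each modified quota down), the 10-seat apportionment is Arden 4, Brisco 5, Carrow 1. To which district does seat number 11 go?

Priority for the next seat is population ÷ (current seats + 1).
Priorities: Arden 1498.000, Brisco 1551.500, Carrow 1777.000.
Highest priority: Carrow.

Carrow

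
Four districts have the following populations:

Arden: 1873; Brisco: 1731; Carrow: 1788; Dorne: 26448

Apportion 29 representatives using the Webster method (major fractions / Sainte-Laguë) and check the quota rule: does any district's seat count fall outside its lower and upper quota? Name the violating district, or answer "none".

Dorne

Standard quotas: Arden 1.706, Brisco 1.577, Carrow 1.629, Dorne 24.089.
Webster allocation: Arden 2, Brisco 2, Carrow 2, Dorne 23.
Dorne has quota 24.089 (lower 24, upper 25) but receives 23 — outside the quota interval.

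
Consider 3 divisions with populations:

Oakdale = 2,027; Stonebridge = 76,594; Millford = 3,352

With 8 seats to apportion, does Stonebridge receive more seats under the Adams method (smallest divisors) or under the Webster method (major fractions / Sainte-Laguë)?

Webster

Adams: Oakdale 1, Stonebridge 6, Millford 1.
Webster: Oakdale 0, Stonebridge 8, Millford 0.
Stonebridge gets 6 under Adams and 8 under Webster.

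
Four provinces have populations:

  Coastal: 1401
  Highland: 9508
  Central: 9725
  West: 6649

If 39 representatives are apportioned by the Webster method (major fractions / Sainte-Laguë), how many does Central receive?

Standard divisor 27283/39 ≈ 699.564; standard quotas: Coastal 2.003, Highland 13.591, Central 13.902, West 9.504.
Rounding to the nearest integer gives 2, 14, 14, 10 = 40 seats, so the divisor must be adjusted.
With modified divisor 702: modified quotas Coastal 1.996, Highland 13.544, Central 13.853, West 9.472.
Rounding to the nearest integer: Coastal 2, Highland 14, Central 14, West 9 (total 39).
Central receives 14.

14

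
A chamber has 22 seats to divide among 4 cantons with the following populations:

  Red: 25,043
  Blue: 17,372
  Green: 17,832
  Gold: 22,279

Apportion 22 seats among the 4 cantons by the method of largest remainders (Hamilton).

Total 82526; standard divisor 82526/22 ≈ 3751.182.
Standard quotas: Red 6.6760, Blue 4.6311, Green 4.7537, Gold 5.9392.
Lower quotas: Red 6, Blue 4, Green 4, Gold 5 (sum 19, leaving 3 seats).
Remainders in descending order: Gold 0.9392, Green 0.7537, Red 0.6760, Blue 0.6311.
The surplus seats go to Gold, Green, Red.

Red=7, Blue=4, Green=5, Gold=6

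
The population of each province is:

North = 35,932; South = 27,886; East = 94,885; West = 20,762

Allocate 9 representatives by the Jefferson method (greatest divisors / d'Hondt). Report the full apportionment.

Standard divisor 179465/9 ≈ 19940.556; standard quotas: North 1.802, South 1.398, East 4.758, West 1.041.
Rounding down gives 1, 1, 4, 1 = 7 seats, so the divisor must be adjusted.
With modified divisor 16900: modified quotas North 2.126, South 1.650, East 5.614, West 1.229.
Rounding down: North 2, South 1, East 5, West 1 (total 9).

North: 2, South: 1, East: 5, West: 1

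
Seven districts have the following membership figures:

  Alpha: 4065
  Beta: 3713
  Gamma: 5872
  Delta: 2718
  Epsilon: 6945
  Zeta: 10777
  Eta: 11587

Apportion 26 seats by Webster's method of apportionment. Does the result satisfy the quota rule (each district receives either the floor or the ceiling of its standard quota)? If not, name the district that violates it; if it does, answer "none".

Standard quotas: Alpha 2.314, Beta 2.113, Gamma 3.342, Delta 1.547, Epsilon 3.953, Zeta 6.134, Eta 6.595.
Webster allocation: Alpha 2, Beta 2, Gamma 3, Delta 2, Epsilon 4, Zeta 6, Eta 7.
Every allocation lies between the lower and upper quota.

none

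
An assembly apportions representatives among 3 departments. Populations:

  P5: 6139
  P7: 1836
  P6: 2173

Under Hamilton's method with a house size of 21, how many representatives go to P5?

Standard divisor: 10148 ÷ 21 ≈ 483.238.
Standard quotas: P5 12.7039, P7 3.7994, P6 4.4967.
Lower quotas: P5 12, P7 3, P6 4 (sum 19, leaving 2 seats).
Remainders in descending order: P7 0.7994, P5 0.7039, P6 0.4967.
Largest remainders: P7, P5 receive the extra seats.
P5 receives 13.

13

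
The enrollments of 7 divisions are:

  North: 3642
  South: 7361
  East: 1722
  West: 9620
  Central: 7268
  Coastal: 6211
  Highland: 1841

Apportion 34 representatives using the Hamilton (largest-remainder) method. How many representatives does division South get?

The standard divisor is 37665/34 ≈ 1107.794.
Standard quotas: North 3.2876, South 6.6447, East 1.5544, West 8.6839, Central 6.5608, Coastal 5.6066, Highland 1.6619.
Lower quotas: North 3, South 6, East 1, West 8, Central 6, Coastal 5, Highland 1 (sum 30, leaving 4 seats).
Remainders in descending order: West 0.6839, Highland 0.6619, South 0.6447, Coastal 0.6066, Central 0.5608, East 0.5544, North 0.2876.
Largest remainders: West, Highland, South, Coastal receive the extra seats.
South receives 7.

7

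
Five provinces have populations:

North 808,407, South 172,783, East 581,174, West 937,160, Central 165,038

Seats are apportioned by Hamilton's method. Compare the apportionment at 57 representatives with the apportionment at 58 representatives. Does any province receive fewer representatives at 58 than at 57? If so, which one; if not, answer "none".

At 57 seats: North 17, South 4, East 12, West 20, Central 4.
At 58 seats: North 18, South 4, East 13, West 20, Central 3.
Central drops from 4 to 3.

Central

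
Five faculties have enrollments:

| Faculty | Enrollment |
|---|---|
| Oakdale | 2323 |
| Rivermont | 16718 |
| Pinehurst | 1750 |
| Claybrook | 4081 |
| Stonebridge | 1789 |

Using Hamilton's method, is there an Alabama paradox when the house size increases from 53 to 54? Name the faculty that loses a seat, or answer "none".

none

At 53 seats: Oakdale 5, Rivermont 33, Pinehurst 3, Claybrook 8, Stonebridge 4.
At 54 seats: Oakdale 5, Rivermont 34, Pinehurst 3, Claybrook 8, Stonebridge 4.
No faculty's allocation decreased.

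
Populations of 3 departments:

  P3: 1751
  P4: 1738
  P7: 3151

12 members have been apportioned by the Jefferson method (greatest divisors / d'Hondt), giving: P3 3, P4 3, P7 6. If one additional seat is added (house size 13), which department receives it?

P7

Priority for the next seat is population ÷ (current seats + 1).
Priorities: P3 437.750, P4 434.500, P7 450.143.
Highest priority: P7.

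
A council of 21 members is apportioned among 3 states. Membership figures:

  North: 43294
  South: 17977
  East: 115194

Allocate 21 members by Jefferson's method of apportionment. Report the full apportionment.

North 5, South 2, East 14

Standard divisor 176465/21 ≈ 8403.095; standard quotas: North 5.152, South 2.139, East 13.709.
Rounding down gives 5, 2, 13 = 20 seats, so the divisor must be adjusted.
With modified divisor 8000: modified quotas North 5.412, South 2.247, East 14.399.
Rounding down: North 5, South 2, East 14 (total 21).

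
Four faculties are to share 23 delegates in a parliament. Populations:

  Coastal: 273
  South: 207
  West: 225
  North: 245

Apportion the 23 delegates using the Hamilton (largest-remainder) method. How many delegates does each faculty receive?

The standard divisor is 950/23 ≈ 41.304.
Standard quotas: Coastal 6.609, South 5.012, West 5.447, North 5.932.
Lower quotas: Coastal 6, South 5, West 5, North 5 (sum 21, leaving 2 seats).
Remainders in descending order: North 0.932, Coastal 0.609, West 0.447, South 0.012.
Largest remainders: North, Coastal receive the extra seats.

Coastal 7, South 5, West 5, North 6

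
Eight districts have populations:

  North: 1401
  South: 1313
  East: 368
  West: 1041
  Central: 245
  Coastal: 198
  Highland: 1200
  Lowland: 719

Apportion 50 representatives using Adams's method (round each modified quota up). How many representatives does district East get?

Standard divisor 6485/50 ≈ 129.7; standard quotas: North 10.802, South 10.123, East 2.837, West 8.026, Central 1.889, Coastal 1.527, Highland 9.252, Lowland 5.544.
Rounding up gives 11, 11, 3, 9, 2, 2, 10, 6 = 54 seats, so the divisor must be adjusted.
With modified divisor 142: modified quotas North 9.866, South 9.246, East 2.592, West 7.331, Central 1.725, Coastal 1.394, Highland 8.451, Lowland 5.063.
Rounding up: North 10, South 10, East 3, West 8, Central 2, Coastal 2, Highland 9, Lowland 6 (total 50).
East receives 3.

3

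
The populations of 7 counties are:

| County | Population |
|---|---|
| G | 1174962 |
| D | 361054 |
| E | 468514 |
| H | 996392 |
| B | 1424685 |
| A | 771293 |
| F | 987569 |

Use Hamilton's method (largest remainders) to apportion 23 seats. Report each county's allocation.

G: 4; D: 1; E: 2; H: 4; B: 5; A: 3; F: 4

Standard divisor: 6184469 ÷ 23 ≈ 268889.957.
Standard quotas: G 4.3697, D 1.3428, E 1.7424, H 3.7056, B 5.2984, A 2.8684, F 3.6728.
Lower quotas: G 4, D 1, E 1, H 3, B 5, A 2, F 3 (sum 19, leaving 4 seats).
Remainders in descending order: A 0.8684, E 0.7424, H 0.7056, F 0.6728, G 0.3697, D 0.3428, B 0.2984.
The surplus seats go to A, E, H, F.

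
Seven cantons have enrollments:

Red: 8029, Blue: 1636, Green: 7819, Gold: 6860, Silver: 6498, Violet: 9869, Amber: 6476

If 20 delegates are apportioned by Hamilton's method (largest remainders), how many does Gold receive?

The standard divisor is 47187/20 ≈ 2359.35.
Standard quotas: Red 3.4031, Blue 0.6934, Green 3.3140, Gold 2.9076, Silver 2.7541, Violet 4.1829, Amber 2.7448.
Lower quotas: Red 3, Blue 0, Green 3, Gold 2, Silver 2, Violet 4, Amber 2 (sum 16, leaving 4 seats).
Remainders in descending order: Gold 0.9076, Silver 0.7541, Amber 0.7448, Blue 0.6934, Red 0.4031, Green 0.3140, Violet 0.1829.
Largest remainders: Gold, Silver, Amber, Blue receive the extra seats.
Gold receives 3.

3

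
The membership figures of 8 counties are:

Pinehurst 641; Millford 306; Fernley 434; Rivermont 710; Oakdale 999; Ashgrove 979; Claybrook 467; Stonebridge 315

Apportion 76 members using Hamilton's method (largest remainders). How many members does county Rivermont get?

Total 4851; standard divisor 4851/76 ≈ 63.829.
Standard quotas: Pinehurst 10.042, Millford 4.794, Fernley 6.799, Rivermont 11.123, Oakdale 15.651, Ashgrove 15.338, Claybrook 7.316, Stonebridge 4.935.
Lower quotas: Pinehurst 10, Millford 4, Fernley 6, Rivermont 11, Oakdale 15, Ashgrove 15, Claybrook 7, Stonebridge 4 (sum 72, leaving 4 seats).
Remainders in descending order: Stonebridge 0.935, Fernley 0.799, Millford 0.794, Oakdale 0.651, Ashgrove 0.338, Claybrook 0.316, Rivermont 0.123, Pinehurst 0.042.
The surplus seats go to Stonebridge, Fernley, Millford, Oakdale.
Rivermont receives 11.

11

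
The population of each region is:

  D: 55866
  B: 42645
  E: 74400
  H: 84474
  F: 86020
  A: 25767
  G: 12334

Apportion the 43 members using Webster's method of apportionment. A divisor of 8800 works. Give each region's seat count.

D=6; B=5; E=8; H=10; F=10; A=3; G=1

With modified divisor 8800: modified quotas D 6.348, B 4.846, E 8.455, H 9.599, F 9.775, A 2.928, G 1.402.
Rounding to the nearest integer: D 6, B 5, E 8, H 10, F 10, A 3, G 1 (total 43).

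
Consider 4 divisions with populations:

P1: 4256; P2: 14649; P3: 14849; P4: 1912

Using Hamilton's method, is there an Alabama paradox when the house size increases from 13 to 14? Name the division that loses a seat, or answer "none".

At 13 seats: P1 2, P2 5, P3 5, P4 1.
At 14 seats: P1 1, P2 6, P3 6, P4 1.
P1 drops from 2 to 1.

P1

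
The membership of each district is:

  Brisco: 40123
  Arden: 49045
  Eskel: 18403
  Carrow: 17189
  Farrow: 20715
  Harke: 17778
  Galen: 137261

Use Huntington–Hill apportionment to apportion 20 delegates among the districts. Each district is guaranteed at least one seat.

With divisor 14558: modified quotas Brisco 2.756, Arden 3.369, Eskel 1.264, Carrow 1.181, Farrow 1.423, Harke 1.221, Galen 9.429.
Geometric-mean thresholds: Brisco √(2·3)=2.449, Arden √(3·4)=3.464, Eskel √(1·2)=1.414, Carrow √(1·2)=1.414, Farrow √(1·2)=1.414, Harke √(1·2)=1.414, Galen √(9·10)=9.487.
Each quota rounded against its threshold gives Brisco 3, Arden 3, Eskel 1, Carrow 1, Farrow 2, Harke 1, Galen 9 (total 20).

Brisco 3, Arden 3, Eskel 1, Carrow 1, Farrow 2, Harke 1, Galen 9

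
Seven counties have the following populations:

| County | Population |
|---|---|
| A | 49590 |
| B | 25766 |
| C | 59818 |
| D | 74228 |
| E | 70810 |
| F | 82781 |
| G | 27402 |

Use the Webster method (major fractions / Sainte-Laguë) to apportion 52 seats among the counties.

Standard divisor 390395/52 ≈ 7507.596; standard quotas: A 6.605, B 3.432, C 7.968, D 9.887, E 9.432, F 11.026, G 3.650.
Rounding to the nearest integer gives A 7, B 3, C 8, D 10, E 9, F 11, G 4 — total 52, matching the house size, so no adjustment is needed.

A=7; B=3; C=8; D=10; E=9; F=11; G=4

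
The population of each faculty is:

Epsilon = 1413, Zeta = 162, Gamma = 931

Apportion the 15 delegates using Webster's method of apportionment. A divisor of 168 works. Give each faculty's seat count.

With modified divisor 168: modified quotas Epsilon 8.411, Zeta 0.964, Gamma 5.542.
Rounding to the nearest integer: Epsilon 8, Zeta 1, Gamma 6 (total 15).

Epsilon 8, Zeta 1, Gamma 6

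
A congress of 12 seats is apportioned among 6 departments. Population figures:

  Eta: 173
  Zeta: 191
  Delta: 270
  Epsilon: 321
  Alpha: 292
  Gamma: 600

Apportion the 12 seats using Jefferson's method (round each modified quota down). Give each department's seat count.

Standard divisor 1847/12 ≈ 153.917; standard quotas: Eta 1.124, Zeta 1.241, Delta 1.754, Epsilon 2.086, Alpha 1.897, Gamma 3.898.
Rounding down gives 1, 1, 1, 2, 1, 3 = 9 seats, so the divisor must be adjusted.
With modified divisor 130: modified quotas Eta 1.331, Zeta 1.469, Delta 2.077, Epsilon 2.469, Alpha 2.246, Gamma 4.615.
Rounding down: Eta 1, Zeta 1, Delta 2, Epsilon 2, Alpha 2, Gamma 4 (total 12).

Eta=1; Zeta=1; Delta=2; Epsilon=2; Alpha=2; Gamma=4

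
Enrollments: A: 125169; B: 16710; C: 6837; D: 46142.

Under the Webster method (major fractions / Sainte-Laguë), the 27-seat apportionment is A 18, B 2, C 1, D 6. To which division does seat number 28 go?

Priority for the next seat is population ÷ (current seats + 0.5).
Priorities: A 6765.892, B 6684.000, C 4558.000, D 7098.769.
Highest priority: D.

D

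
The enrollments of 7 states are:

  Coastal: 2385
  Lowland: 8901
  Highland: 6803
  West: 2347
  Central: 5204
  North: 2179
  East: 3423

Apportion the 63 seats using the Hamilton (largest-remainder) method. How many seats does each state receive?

Coastal: 5, Lowland: 18, Highland: 14, West: 5, Central: 10, North: 4, East: 7

Total 31242; standard divisor 31242/63 ≈ 495.905.
Standard quotas: Coastal 4.8094, Lowland 17.9490, Highland 13.7184, West 4.7328, Central 10.4940, North 4.3940, East 6.9025.
Lower quotas: Coastal 4, Lowland 17, Highland 13, West 4, Central 10, North 4, East 6 (sum 58, leaving 5 seats).
Remainders in descending order: Lowland 0.9490, East 0.9025, Coastal 0.8094, West 0.7328, Highland 0.7184, Central 0.4940, North 0.3940.
The surplus seats go to Lowland, East, Coastal, West, Highland.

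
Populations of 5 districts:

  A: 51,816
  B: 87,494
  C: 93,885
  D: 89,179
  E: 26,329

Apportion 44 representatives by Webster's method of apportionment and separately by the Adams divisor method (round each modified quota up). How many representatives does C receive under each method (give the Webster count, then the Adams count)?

Webster: A 7, B 11, C 12, D 11, E 3.
Adams: A 7, B 11, C 11, D 11, E 4.
C gets 12 under Webster and 11 under Adams.

12 and 11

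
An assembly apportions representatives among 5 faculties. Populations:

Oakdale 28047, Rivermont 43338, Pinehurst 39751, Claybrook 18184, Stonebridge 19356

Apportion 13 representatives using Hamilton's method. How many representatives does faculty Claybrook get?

2

Total 148676; standard divisor 148676/13 ≈ 11436.615.
Standard quotas: Oakdale 2.4524, Rivermont 3.7894, Pinehurst 3.4758, Claybrook 1.5900, Stonebridge 1.6925.
Lower quotas: Oakdale 2, Rivermont 3, Pinehurst 3, Claybrook 1, Stonebridge 1 (sum 10, leaving 3 seats).
Remainders in descending order: Rivermont 0.7894, Stonebridge 0.6925, Claybrook 0.5900, Pinehurst 0.4758, Oakdale 0.4524.
The surplus seats go to Rivermont, Stonebridge, Claybrook.
Claybrook receives 2.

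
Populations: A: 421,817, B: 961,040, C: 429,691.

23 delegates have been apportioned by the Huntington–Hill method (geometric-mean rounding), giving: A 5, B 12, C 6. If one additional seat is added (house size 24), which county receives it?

Priority for the next seat is population ÷ (√(s·(s+1))).
Priorities: A 77012.895, B 76944.780, C 66302.761.
Highest priority: A.

A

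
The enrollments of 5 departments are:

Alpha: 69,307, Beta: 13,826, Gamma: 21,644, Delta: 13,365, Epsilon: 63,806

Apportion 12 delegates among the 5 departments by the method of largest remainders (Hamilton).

The standard divisor is 181948/12 ≈ 15162.333.
Standard quotas: Alpha 4.5710, Beta 0.9119, Gamma 1.4275, Delta 0.8815, Epsilon 4.2082.
Lower quotas: Alpha 4, Beta 0, Gamma 1, Delta 0, Epsilon 4 (sum 9, leaving 3 seats).
Remainders in descending order: Beta 0.9119, Delta 0.8815, Alpha 0.5710, Gamma 0.4275, Epsilon 0.2082.
Largest remainders: Beta, Delta, Alpha receive the extra seats.

Alpha: 5; Beta: 1; Gamma: 1; Delta: 1; Epsilon: 4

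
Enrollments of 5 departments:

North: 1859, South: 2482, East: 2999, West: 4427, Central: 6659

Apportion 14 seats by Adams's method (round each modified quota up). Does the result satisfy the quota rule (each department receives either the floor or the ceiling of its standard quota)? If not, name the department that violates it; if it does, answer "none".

none

Standard quotas: North 1.412, South 1.886, East 2.279, West 3.364, Central 5.059.
Adams allocation: North 2, South 2, East 2, West 3, Central 5.
Every allocation lies between the lower and upper quota.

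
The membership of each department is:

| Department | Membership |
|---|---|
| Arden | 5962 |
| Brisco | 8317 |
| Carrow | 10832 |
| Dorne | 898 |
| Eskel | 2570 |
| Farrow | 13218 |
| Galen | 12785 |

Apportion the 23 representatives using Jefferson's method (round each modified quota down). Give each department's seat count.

Standard divisor 54582/23 ≈ 2373.13; standard quotas: Arden 2.512, Brisco 3.505, Carrow 4.564, Dorne 0.378, Eskel 1.083, Farrow 5.570, Galen 5.387.
Rounding down gives 2, 3, 4, 0, 1, 5, 5 = 20 seats, so the divisor must be adjusted.
With modified divisor 2100: modified quotas Arden 2.839, Brisco 3.960, Carrow 5.158, Dorne 0.428, Eskel 1.224, Farrow 6.294, Galen 6.088.
Rounding down: Arden 2, Brisco 3, Carrow 5, Dorne 0, Eskel 1, Farrow 6, Galen 6 (total 23).

Arden 2, Brisco 3, Carrow 5, Dorne 0, Eskel 1, Farrow 6, Galen 6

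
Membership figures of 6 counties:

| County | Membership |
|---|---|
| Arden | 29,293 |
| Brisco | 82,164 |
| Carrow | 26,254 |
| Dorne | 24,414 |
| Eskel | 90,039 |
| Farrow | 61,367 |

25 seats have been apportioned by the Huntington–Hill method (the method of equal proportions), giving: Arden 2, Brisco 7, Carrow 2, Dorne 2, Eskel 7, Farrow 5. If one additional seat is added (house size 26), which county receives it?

Eskel

Priority for the next seat is population ÷ (√(s·(s+1))).
Priorities: Arden 11958.817, Brisco 10979.626, Carrow 10718.151, Dorne 9966.974, Eskel 12031.967, Farrow 11204.030.
Highest priority: Eskel.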